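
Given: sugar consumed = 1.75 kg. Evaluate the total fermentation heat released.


Q = m_sugar · 590 kJ/kg
Q = 1.75 · 590

1032.5000 kJ


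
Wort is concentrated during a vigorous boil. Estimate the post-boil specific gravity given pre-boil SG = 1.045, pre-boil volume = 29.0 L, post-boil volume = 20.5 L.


SG_post = 1 + (SG_pre − 1)·V_pre/V_post
pts_pre = (1.045 − 1)·1000 = 45.0000
pts_post = 45.0000·29.0/20.5 = 63.6585
SG_post = 1 + 63.6585/1000

1.0637


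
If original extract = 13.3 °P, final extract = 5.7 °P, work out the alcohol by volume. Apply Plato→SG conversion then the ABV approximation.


SG = 259/(259 − P);  ABV = (OG − FG)·131.25
OG = 259/(259 − 13.3) = 1.0541
FG = 259/(259 − 5.7) = 1.0225
ABV = (1.0541 − 1.0225)·131.25

4.1512 % ABV


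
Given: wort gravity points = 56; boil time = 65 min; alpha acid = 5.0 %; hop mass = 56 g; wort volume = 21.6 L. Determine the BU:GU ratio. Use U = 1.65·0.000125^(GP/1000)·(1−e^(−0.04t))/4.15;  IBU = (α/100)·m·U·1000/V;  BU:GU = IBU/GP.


U = 1.65·0.000125^(56/1000)·(1−e^(−0.04·65))/4.15 = 0.2225
IBU = (5.0/100)·56·0.2225·1000/21.6 = 28.8436
BU:GU = 28.8436/56

0.5151


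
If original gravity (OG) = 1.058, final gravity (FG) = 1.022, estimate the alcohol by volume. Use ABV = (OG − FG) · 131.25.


ABV = (1.058 − 1.022) · 131.25

4.7250 % ABV


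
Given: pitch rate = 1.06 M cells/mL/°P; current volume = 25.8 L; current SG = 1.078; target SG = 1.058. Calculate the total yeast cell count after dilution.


V_w = V·((SG_c−1)/(SG_t−1)−1);  °P = 259 − 259/SG_t;  cells = rate·(V+V_w)·°P
V_w = 25.8·((1.078−1)/(1.058−1)−1) = 8.8966
V_final = 25.8 + 8.8966 = 34.6966
°P = 259 − 259/1.058 = 14.1985
cells = 1.06·34.6966·14.1985

522.1969 billion cells


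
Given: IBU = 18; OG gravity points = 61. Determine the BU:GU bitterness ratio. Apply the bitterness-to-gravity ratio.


BU:GU = IBU / OG_points
BU:GU = 18 / 61

0.2951


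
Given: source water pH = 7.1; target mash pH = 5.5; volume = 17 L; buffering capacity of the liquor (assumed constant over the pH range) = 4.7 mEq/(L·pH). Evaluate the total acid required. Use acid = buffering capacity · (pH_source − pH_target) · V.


acid = 4.7 · (7.1 − 5.5) · 17

127.8400 mEq


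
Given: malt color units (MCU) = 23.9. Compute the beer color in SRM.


SRM = 1.4922 · MCU^0.6859
SRM = 1.4922 · 23.9^0.6859

13.1604 SRM


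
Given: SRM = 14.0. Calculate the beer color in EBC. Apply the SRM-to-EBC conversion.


EBC = SRM · 1.97
EBC = 14.0 · 1.97

27.5800 EBC


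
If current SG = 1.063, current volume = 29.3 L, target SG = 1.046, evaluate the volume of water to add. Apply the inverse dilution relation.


V_water = V·((SG_curr − 1)/(SG_target − 1) − 1)
V_water = 29.3·((1.063 − 1)/(1.046 − 1) − 1)

10.8283 L


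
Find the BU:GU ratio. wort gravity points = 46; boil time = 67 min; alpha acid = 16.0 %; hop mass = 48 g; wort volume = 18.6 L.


U = 1.65·0.000125^(GP/1000)·(1−e^(−0.04t))/4.15;  IBU = (α/100)·m·U·1000/V;  BU:GU = IBU/GP
U = 1.65·0.000125^(46/1000)·(1−e^(−0.04·67))/4.15 = 0.2449
IBU = (16.0/100)·48·0.2449·1000/18.6 = 101.1336
BU:GU = 101.1336/46

2.1986


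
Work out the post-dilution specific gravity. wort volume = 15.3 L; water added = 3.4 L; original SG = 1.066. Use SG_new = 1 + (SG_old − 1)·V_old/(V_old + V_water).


pts = (1.066 − 1)·1000·15.3/(15.3 + 3.4) = 54.0000
SG_new = 1 + 54.0000/1000

1.0540


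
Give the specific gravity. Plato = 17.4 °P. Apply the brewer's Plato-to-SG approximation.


SG = 259/(259 − P)
SG = 259/(259 − 17.4)

1.0720


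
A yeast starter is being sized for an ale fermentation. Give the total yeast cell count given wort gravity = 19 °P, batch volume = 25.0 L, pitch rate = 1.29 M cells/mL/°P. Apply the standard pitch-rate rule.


cells (billions) = rate · V_L · °P
cells = 1.29 · 25.0 · 19

612.7500 billion cells


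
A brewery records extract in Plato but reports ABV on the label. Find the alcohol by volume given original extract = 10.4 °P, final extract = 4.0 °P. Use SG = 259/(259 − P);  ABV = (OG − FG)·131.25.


OG = 259/(259 − 10.4) = 1.0418
FG = 259/(259 − 4.0) = 1.0157
ABV = (1.0418 − 1.0157)·131.25

3.4319 % ABV


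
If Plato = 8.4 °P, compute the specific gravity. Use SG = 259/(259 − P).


SG = 259/(259 − 8.4)

1.0335


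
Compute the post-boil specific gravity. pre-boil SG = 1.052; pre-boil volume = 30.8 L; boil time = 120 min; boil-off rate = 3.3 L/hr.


V_post = V_pre − rate·(t/60);  SG_post = 1 + (SG_pre−1)·V_pre/V_post
V_post = 30.8 − 3.3·(120/60) = 24.2000
SG_post = 1 + (1.052 − 1)·30.8/24.2000

1.0662


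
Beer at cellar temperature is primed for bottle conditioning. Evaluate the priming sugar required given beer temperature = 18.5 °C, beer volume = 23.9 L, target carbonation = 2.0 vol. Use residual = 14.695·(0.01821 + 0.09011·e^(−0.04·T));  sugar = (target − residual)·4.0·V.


residual = 14.695·(0.01821 + 0.09011·e^(−0.04·18.5)) = 0.8994
sugar = (2.0 − 0.8994)·4.0·23.9

105.2198 g


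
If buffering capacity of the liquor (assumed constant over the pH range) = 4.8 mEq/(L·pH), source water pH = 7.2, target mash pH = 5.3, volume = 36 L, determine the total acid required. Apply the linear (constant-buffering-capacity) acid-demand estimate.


acid = buffering capacity · (pH_source − pH_target) · V
acid = 4.8 · (7.2 − 5.3) · 36

328.3200 mEq


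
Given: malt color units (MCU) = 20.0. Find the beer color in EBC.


SRM = 1.4922·MCU^0.6859;  EBC = SRM·1.97
SRM = 1.4922·20.0^0.6859 = 11.6467
EBC = 11.6467·1.97

22.9440 EBC


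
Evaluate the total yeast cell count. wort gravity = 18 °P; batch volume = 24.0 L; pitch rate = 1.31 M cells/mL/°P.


cells (billions) = rate · V_L · °P
cells = 1.31 · 24.0 · 18

565.9200 billion cells


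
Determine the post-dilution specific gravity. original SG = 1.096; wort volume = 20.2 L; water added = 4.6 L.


SG_new = 1 + (SG_old − 1)·V_old/(V_old + V_water)
pts = (1.096 − 1)·1000·20.2/(20.2 + 4.6) = 78.1935
SG_new = 1 + 78.1935/1000

1.0782


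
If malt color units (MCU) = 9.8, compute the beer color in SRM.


SRM = 1.4922 · MCU^0.6859
SRM = 1.4922 · 9.8^0.6859

7.1402 SRM


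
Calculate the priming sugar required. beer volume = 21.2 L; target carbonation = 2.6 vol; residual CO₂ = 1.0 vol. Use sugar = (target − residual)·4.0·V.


sugar = (2.6 − 1.0)·4.0·21.2

135.6800 g


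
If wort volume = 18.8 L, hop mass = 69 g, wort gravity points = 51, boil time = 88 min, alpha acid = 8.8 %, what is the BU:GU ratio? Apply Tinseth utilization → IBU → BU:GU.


U = 1.65·0.000125^(GP/1000)·(1−e^(−0.04t))/4.15;  IBU = (α/100)·m·U·1000/V;  BU:GU = IBU/GP
U = 1.65·0.000125^(51/1000)·(1−e^(−0.04·88))/4.15 = 0.2440
IBU = (8.8/100)·69·0.2440·1000/18.8 = 78.7958
BU:GU = 78.7958/51

1.5450


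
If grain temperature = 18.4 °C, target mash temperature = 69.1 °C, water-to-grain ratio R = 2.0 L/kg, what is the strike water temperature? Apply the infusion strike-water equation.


T_strike = (0.41/R)·(T_mash − T_grain) + T_mash
T_strike = (0.41/2.0)·(69.1 − 18.4) + 69.1

79.4935 °C


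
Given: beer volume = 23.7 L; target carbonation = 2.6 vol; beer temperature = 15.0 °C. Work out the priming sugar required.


residual = 14.695·(0.01821 + 0.09011·e^(−0.04·T));  sugar = (target − residual)·4.0·V
residual = 14.695·(0.01821 + 0.09011·e^(−0.04·15.0)) = 0.9943
sugar = (2.6 − 0.9943)·4.0·23.7

152.2190 g


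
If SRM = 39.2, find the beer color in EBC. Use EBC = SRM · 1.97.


EBC = 39.2 · 1.97

77.2240 EBC


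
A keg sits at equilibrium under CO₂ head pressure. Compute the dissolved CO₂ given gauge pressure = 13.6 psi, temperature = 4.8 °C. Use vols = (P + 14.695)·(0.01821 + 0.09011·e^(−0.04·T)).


vols = (13.6 + 14.695)·(0.01821 + 0.09011·e^(−0.04·4.8))

2.6195 volumes


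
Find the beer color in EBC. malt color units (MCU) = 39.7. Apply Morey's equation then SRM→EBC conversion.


SRM = 1.4922·MCU^0.6859;  EBC = SRM·1.97
SRM = 1.4922·39.7^0.6859 = 18.6396
EBC = 18.6396·1.97

36.7201 EBC


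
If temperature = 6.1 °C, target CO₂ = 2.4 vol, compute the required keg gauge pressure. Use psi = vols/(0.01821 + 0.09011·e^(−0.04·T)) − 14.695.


psi = 2.4/(0.01821 + 0.09011·e^(−0.04·6.1)) − 14.695

12.3290 psi


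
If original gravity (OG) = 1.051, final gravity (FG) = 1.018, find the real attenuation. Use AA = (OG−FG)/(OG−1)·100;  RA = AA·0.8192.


AA = (1.051 − 1.018)/(1.051 − 1)·100 = 64.7059
RA = 64.7059·0.8192

53.0071 %


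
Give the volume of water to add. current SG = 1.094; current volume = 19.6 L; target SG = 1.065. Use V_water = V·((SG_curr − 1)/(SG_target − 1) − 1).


V_water = 19.6·((1.094 − 1)/(1.065 − 1) − 1)

8.7446 L


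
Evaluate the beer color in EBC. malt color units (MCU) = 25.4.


SRM = 1.4922·MCU^0.6859;  EBC = SRM·1.97
SRM = 1.4922·25.4^0.6859 = 13.7215
EBC = 13.7215·1.97

27.0314 EBC


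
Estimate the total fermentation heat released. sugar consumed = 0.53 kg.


Q = m_sugar · 590 kJ/kg
Q = 0.53 · 590

312.7000 kJ


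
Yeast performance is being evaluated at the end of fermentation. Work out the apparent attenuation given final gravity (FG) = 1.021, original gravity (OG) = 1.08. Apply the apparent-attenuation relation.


AA = (OG − FG)/(OG − 1) · 100
AA = (1.08 − 1.021)/(1.08 − 1) · 100

73.7500 %


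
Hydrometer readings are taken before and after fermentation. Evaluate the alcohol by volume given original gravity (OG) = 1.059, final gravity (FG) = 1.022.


ABV = (OG − FG) · 131.25
ABV = (1.059 − 1.022) · 131.25

4.8562 % ABV


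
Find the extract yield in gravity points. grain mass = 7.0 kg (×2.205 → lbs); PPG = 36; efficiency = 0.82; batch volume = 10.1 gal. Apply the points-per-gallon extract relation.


points = lbs × PPG × eff / vol
lbs = 7.0 × 2.205 = 15.4350
points = 15.4350 × 36 × 0.82 / 10.1

45.1130 points


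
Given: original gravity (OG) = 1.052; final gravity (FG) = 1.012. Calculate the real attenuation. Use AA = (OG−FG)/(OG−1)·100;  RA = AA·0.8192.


AA = (1.052 − 1.012)/(1.052 − 1)·100 = 76.9231
RA = 76.9231·0.8192

63.0154 %


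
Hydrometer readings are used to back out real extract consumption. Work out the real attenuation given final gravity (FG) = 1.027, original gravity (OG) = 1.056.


AA = (OG−FG)/(OG−1)·100;  RA = AA·0.8192
AA = (1.056 − 1.027)/(1.056 − 1)·100 = 51.7857
RA = 51.7857·0.8192

42.4229 %


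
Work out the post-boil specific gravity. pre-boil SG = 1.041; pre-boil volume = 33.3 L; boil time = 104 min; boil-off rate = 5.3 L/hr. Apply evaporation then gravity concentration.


V_post = V_pre − rate·(t/60);  SG_post = 1 + (SG_pre−1)·V_pre/V_post
V_post = 33.3 − 5.3·(104/60) = 24.1133
SG_post = 1 + (1.041 − 1)·33.3/24.1133

1.0566


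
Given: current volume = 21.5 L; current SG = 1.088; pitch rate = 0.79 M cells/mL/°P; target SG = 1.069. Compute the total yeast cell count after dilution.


V_w = V·((SG_c−1)/(SG_t−1)−1);  °P = 259 − 259/SG_t;  cells = rate·(V+V_w)·°P
V_w = 21.5·((1.088−1)/(1.069−1)−1) = 5.9203
V_final = 21.5 + 5.9203 = 27.4203
°P = 259 − 259/1.069 = 16.7175
cells = 0.79·27.4203·16.7175

362.1348 billion cells


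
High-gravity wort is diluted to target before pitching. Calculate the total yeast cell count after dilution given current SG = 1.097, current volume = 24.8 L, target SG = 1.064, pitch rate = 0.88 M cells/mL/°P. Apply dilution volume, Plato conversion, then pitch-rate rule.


V_w = V·((SG_c−1)/(SG_t−1)−1);  °P = 259 − 259/SG_t;  cells = rate·(V+V_w)·°P
V_w = 24.8·((1.097−1)/(1.064−1)−1) = 12.7875
V_final = 24.8 + 12.7875 = 37.5875
°P = 259 − 259/1.064 = 15.5789
cells = 0.88·37.5875·15.5789

515.3048 billion cells


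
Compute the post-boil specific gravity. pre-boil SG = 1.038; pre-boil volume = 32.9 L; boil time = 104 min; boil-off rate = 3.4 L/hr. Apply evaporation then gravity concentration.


V_post = V_pre − rate·(t/60);  SG_post = 1 + (SG_pre−1)·V_pre/V_post
V_post = 32.9 − 3.4·(104/60) = 27.0067
SG_post = 1 + (1.038 − 1)·32.9/27.0067

1.0463


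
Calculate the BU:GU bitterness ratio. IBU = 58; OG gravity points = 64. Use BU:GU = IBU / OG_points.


BU:GU = 58 / 64

0.9062


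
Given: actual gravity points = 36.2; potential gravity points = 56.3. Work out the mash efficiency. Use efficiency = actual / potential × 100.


efficiency = 36.2 / 56.3 × 100

64.2984 %


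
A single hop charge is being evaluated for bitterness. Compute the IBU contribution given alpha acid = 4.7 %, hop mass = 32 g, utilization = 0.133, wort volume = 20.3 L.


IBU = (α/100)·mass·U·1000 / V
IBU = (4.7/100)·32·0.133·1000 / 20.3

9.8538 IBU


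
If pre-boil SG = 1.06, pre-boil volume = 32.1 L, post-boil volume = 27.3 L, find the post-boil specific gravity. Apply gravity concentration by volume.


SG_post = 1 + (SG_pre − 1)·V_pre/V_post
pts_pre = (1.06 − 1)·1000 = 60.0000
pts_post = 60.0000·32.1/27.3 = 70.5495
SG_post = 1 + 70.5495/1000

1.0705


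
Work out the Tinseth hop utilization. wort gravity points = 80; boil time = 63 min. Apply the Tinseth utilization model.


U = 1.65·0.000125^(GP/1000) · (1 − e^(−0.04·t))/4.15
bigness = 1.65·0.000125^(80/1000) = 0.8040
boil_factor = (1 − e^(−0.04·63))/4.15 = 0.2216
U = 0.8040 · 0.2216

0.1781


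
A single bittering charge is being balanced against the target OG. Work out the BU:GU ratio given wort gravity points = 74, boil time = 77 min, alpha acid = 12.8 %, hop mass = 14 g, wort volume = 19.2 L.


U = 1.65·0.000125^(GP/1000)·(1−e^(−0.04t))/4.15;  IBU = (α/100)·m·U·1000/V;  BU:GU = IBU/GP
U = 1.65·0.000125^(74/1000)·(1−e^(−0.04·77))/4.15 = 0.1951
IBU = (12.8/100)·14·0.1951·1000/19.2 = 18.2058
BU:GU = 18.2058/74

0.2460


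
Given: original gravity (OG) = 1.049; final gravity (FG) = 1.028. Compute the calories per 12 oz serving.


ABW = (OG−FG)·131.25·0.79/FG;  °P = 259 − 259/SG (for OG→OE and FG→AE);  RE = 0.1808·OE + 0.8192·AE;  Cal = (6.9·ABW + 4·(RE−0.1))·FG·3.55
ABW = (1.049 − 1.028)·131.25·0.79/1.028 = 2.1181
OE = 259 − 259/1.049 = 12.0982 °P
AE = 259 − 259/1.028 = 7.0545 °P
RE = 0.1808·12.0982 + 0.8192·7.0545 = 7.9664 °P
Cal = (6.9·2.1181 + 4·(7.9664−0.1))·1.028·3.55

168.1666 kcal


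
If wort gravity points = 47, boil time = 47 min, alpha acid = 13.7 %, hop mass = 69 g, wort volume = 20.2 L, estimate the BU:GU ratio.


U = 1.65·0.000125^(GP/1000)·(1−e^(−0.04t))/4.15;  IBU = (α/100)·m·U·1000/V;  BU:GU = IBU/GP
U = 1.65·0.000125^(47/1000)·(1−e^(−0.04·47))/4.15 = 0.2208
IBU = (13.7/100)·69·0.2208·1000/20.2 = 103.3481
BU:GU = 103.3481/47

2.1989


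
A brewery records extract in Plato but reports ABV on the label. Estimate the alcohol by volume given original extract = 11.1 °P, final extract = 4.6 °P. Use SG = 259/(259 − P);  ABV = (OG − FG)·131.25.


OG = 259/(259 − 11.1) = 1.0448
FG = 259/(259 − 4.6) = 1.0181
ABV = (1.0448 − 1.0181)·131.25

3.5036 % ABV


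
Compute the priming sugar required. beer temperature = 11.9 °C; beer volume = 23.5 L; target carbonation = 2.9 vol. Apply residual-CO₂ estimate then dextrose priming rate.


residual = 14.695·(0.01821 + 0.09011·e^(−0.04·T));  sugar = (target − residual)·4.0·V
residual = 14.695·(0.01821 + 0.09011·e^(−0.04·11.9)) = 1.0903
sugar = (2.9 − 1.0903)·4.0·23.5

170.1163 g


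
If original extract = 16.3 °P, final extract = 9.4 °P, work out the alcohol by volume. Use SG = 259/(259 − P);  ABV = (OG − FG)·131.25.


OG = 259/(259 − 16.3) = 1.0672
FG = 259/(259 − 9.4) = 1.0377
ABV = (1.0672 − 1.0377)·131.25

3.8720 % ABV


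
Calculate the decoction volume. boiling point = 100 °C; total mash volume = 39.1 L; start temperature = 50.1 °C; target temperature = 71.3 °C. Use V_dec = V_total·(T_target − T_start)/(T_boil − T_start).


V_dec = 39.1·(71.3 − 50.1)/(100 − 50.1)

16.6116 L


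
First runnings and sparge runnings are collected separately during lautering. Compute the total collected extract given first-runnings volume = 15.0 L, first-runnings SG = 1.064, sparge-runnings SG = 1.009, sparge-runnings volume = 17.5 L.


total = Σ (SG_i − 1)·1000·V_i
first = (1.064 − 1)·1000·15.0 = 960.0000
sparge = (1.009 − 1)·1000·17.5 = 157.5000
total = 960.0000 + 157.5000

1117.5000 gravity·L


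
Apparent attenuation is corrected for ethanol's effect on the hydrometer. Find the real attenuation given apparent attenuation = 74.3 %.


RA = AA · 0.8192
RA = 74.3 · 0.8192

60.8666 %


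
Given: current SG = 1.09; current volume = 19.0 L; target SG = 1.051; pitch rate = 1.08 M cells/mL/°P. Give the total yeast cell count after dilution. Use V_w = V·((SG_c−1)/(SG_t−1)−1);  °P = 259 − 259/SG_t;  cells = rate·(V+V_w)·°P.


V_w = 19.0·((1.09−1)/(1.051−1)−1) = 14.5294
V_final = 19.0 + 14.5294 = 33.5294
°P = 259 − 259/1.051 = 12.5680
cells = 1.08·33.5294·12.5680

455.1106 billion cells


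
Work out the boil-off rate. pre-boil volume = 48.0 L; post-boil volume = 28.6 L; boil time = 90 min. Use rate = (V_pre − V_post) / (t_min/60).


rate = (48.0 − 28.6) / (90/60)

12.9333 L/hr


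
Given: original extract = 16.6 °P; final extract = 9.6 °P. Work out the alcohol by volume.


SG = 259/(259 − P);  ABV = (OG − FG)·131.25
OG = 259/(259 − 16.6) = 1.0685
FG = 259/(259 − 9.6) = 1.0385
ABV = (1.0685 − 1.0385)·131.25

3.9361 % ABV


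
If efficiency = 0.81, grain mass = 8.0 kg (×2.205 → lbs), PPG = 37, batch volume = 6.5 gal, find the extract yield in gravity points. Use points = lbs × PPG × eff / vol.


lbs = 8.0 × 2.205 = 17.6400
points = 17.6400 × 37 × 0.81 / 6.5

81.3340 points


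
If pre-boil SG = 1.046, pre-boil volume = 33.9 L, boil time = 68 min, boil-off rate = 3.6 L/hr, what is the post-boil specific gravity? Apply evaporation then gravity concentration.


V_post = V_pre − rate·(t/60);  SG_post = 1 + (SG_pre−1)·V_pre/V_post
V_post = 33.9 − 3.6·(68/60) = 29.8200
SG_post = 1 + (1.046 − 1)·33.9/29.8200

1.0523


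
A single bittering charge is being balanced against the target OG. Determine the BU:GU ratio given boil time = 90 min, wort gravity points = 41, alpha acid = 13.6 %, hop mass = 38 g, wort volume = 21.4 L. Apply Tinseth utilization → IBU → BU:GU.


U = 1.65·0.000125^(GP/1000)·(1−e^(−0.04t))/4.15;  IBU = (α/100)·m·U·1000/V;  BU:GU = IBU/GP
U = 1.65·0.000125^(41/1000)·(1−e^(−0.04·90))/4.15 = 0.2675
IBU = (13.6/100)·38·0.2675·1000/21.4 = 64.6080
BU:GU = 64.6080/41

1.5758


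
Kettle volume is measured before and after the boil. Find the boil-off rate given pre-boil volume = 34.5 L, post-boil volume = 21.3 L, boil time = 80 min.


rate = (V_pre − V_post) / (t_min/60)
rate = (34.5 − 21.3) / (80/60)

9.9000 L/hr


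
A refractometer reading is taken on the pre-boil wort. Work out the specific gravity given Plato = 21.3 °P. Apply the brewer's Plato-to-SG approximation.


SG = 259/(259 − P)
SG = 259/(259 − 21.3)

1.0896


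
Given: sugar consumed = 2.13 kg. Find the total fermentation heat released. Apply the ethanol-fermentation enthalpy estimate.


Q = m_sugar · 590 kJ/kg
Q = 2.13 · 590

1256.7000 kJ


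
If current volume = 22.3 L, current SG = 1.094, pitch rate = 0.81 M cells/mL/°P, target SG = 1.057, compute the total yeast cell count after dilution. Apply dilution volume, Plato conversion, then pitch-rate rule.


V_w = V·((SG_c−1)/(SG_t−1)−1);  °P = 259 − 259/SG_t;  cells = rate·(V+V_w)·°P
V_w = 22.3·((1.094−1)/(1.057−1)−1) = 14.4754
V_final = 22.3 + 14.4754 = 36.7754
°P = 259 − 259/1.057 = 13.9669
cells = 0.81·36.7754·13.9669

416.0471 billion cells


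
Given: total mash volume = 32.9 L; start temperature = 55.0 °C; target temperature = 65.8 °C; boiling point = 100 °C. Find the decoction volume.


V_dec = V_total·(T_target − T_start)/(T_boil − T_start)
V_dec = 32.9·(65.8 − 55.0)/(100 − 55.0)

7.8960 L


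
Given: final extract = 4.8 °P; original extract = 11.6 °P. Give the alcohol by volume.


SG = 259/(259 − P);  ABV = (OG − FG)·131.25
OG = 259/(259 − 11.6) = 1.0469
FG = 259/(259 − 4.8) = 1.0189
ABV = (1.0469 − 1.0189)·131.25

3.6756 % ABV


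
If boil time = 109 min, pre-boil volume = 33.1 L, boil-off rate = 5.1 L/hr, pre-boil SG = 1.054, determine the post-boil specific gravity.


V_post = V_pre − rate·(t/60);  SG_post = 1 + (SG_pre−1)·V_pre/V_post
V_post = 33.1 − 5.1·(109/60) = 23.8350
SG_post = 1 + (1.054 − 1)·33.1/23.8350

1.0750


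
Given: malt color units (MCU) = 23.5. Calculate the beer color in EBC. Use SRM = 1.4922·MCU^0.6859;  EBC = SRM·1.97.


SRM = 1.4922·23.5^0.6859 = 13.0090
EBC = 13.0090·1.97

25.6276 EBC


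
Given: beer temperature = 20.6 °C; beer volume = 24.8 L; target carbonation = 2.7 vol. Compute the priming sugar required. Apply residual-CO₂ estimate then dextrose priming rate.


residual = 14.695·(0.01821 + 0.09011·e^(−0.04·T));  sugar = (target − residual)·4.0·V
residual = 14.695·(0.01821 + 0.09011·e^(−0.04·20.6)) = 0.8485
sugar = (2.7 − 0.8485)·4.0·24.8

183.6715 g


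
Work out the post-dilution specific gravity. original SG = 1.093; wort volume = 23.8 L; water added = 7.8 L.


SG_new = 1 + (SG_old − 1)·V_old/(V_old + V_water)
pts = (1.093 − 1)·1000·23.8/(23.8 + 7.8) = 70.0443
SG_new = 1 + 70.0443/1000

1.0700


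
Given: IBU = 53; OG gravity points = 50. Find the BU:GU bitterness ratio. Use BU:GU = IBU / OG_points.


BU:GU = 53 / 50

1.0600


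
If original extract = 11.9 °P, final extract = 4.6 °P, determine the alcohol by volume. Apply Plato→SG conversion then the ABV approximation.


SG = 259/(259 − P);  ABV = (OG − FG)·131.25
OG = 259/(259 − 11.9) = 1.0482
FG = 259/(259 − 4.6) = 1.0181
ABV = (1.0482 − 1.0181)·131.25

3.9476 % ABV


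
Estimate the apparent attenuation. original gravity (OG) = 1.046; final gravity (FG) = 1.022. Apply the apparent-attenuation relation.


AA = (OG − FG)/(OG − 1) · 100
AA = (1.046 − 1.022)/(1.046 − 1) · 100

52.1739 %


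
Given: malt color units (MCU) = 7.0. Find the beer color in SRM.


SRM = 1.4922 · MCU^0.6859
SRM = 1.4922 · 7.0^0.6859

5.6687 SRM


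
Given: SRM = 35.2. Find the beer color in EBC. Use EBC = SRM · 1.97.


EBC = 35.2 · 1.97

69.3440 EBC


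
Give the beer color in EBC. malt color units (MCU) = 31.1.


SRM = 1.4922·MCU^0.6859;  EBC = SRM·1.97
SRM = 1.4922·31.1^0.6859 = 15.7656
EBC = 15.7656·1.97

31.0583 EBC


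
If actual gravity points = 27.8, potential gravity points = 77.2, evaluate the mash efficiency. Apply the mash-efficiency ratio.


efficiency = actual / potential × 100
efficiency = 27.8 / 77.2 × 100

36.0104 %


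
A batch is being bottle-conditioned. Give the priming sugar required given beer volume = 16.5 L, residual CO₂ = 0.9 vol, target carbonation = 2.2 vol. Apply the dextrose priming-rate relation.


sugar = (target − residual)·4.0·V
sugar = (2.2 − 0.9)·4.0·16.5

85.8000 g


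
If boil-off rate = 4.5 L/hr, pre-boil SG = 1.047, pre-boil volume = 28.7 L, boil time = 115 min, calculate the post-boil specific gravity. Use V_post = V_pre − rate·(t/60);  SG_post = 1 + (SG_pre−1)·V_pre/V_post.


V_post = 28.7 − 4.5·(115/60) = 20.0750
SG_post = 1 + (1.047 − 1)·28.7/20.0750

1.0672


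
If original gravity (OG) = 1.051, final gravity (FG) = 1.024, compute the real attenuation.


AA = (OG−FG)/(OG−1)·100;  RA = AA·0.8192
AA = (1.051 − 1.024)/(1.051 − 1)·100 = 52.9412
RA = 52.9412·0.8192

43.3694 %


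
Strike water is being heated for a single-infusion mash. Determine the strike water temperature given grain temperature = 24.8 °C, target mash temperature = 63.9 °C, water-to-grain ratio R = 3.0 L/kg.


T_strike = (0.41/R)·(T_mash − T_grain) + T_mash
T_strike = (0.41/3.0)·(63.9 − 24.8) + 63.9

69.2437 °C


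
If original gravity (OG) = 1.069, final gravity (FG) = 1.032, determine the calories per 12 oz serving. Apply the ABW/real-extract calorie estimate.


ABW = (OG−FG)·131.25·0.79/FG;  °P = 259 − 259/SG (for OG→OE and FG→AE);  RE = 0.1808·OE + 0.8192·AE;  Cal = (6.9·ABW + 4·(RE−0.1))·FG·3.55
ABW = (1.069 − 1.032)·131.25·0.79/1.032 = 3.7175
OE = 259 − 259/1.069 = 16.7175 °P
AE = 259 − 259/1.032 = 8.0310 °P
RE = 0.1808·16.7175 + 0.8192·8.0310 = 9.6015 °P
Cal = (6.9·3.7175 + 4·(9.6015−0.1))·1.032·3.55

233.2127 kcal


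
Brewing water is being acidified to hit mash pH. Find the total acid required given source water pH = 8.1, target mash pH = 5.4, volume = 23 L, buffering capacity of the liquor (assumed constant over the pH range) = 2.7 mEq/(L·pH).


acid = buffering capacity · (pH_source − pH_target) · V
acid = 2.7 · (8.1 − 5.4) · 23

167.6700 mEq


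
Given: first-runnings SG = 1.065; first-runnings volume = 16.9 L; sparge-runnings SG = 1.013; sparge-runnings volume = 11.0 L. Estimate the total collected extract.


total = Σ (SG_i − 1)·1000·V_i
first = (1.065 − 1)·1000·16.9 = 1098.5000
sparge = (1.013 − 1)·1000·11.0 = 143.0000
total = 1098.5000 + 143.0000

1241.5000 gravity·L


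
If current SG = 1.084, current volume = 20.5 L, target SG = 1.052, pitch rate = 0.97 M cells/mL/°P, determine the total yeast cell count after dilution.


V_w = V·((SG_c−1)/(SG_t−1)−1);  °P = 259 − 259/SG_t;  cells = rate·(V+V_w)·°P
V_w = 20.5·((1.084−1)/(1.052−1)−1) = 12.6154
V_final = 20.5 + 12.6154 = 33.1154
°P = 259 − 259/1.052 = 12.8023
cells = 0.97·33.1154·12.8023

411.2339 billion cells


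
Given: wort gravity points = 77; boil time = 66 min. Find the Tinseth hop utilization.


U = 1.65·0.000125^(GP/1000) · (1 − e^(−0.04·t))/4.15
bigness = 1.65·0.000125^(77/1000) = 0.8259
boil_factor = (1 − e^(−0.04·66))/4.15 = 0.2238
U = 0.8259 · 0.2238

0.1848


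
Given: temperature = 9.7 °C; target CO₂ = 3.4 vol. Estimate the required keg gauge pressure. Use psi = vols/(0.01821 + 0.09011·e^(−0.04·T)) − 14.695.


psi = 3.4/(0.01821 + 0.09011·e^(−0.04·9.7)) − 14.695

28.1576 psi


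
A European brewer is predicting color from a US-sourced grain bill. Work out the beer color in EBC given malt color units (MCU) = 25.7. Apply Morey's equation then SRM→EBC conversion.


SRM = 1.4922·MCU^0.6859;  EBC = SRM·1.97
SRM = 1.4922·25.7^0.6859 = 13.8325
EBC = 13.8325·1.97

27.2500 EBC


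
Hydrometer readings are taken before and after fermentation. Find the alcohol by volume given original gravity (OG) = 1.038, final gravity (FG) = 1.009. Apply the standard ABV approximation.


ABV = (OG − FG) · 131.25
ABV = (1.038 − 1.009) · 131.25

3.8063 % ABV


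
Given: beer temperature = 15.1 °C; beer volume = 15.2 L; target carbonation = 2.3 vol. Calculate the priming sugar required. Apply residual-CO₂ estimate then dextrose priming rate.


residual = 14.695·(0.01821 + 0.09011·e^(−0.04·T));  sugar = (target − residual)·4.0·V
residual = 14.695·(0.01821 + 0.09011·e^(−0.04·15.1)) = 0.9914
sugar = (2.3 − 0.9914)·4.0·15.2

79.5621 g


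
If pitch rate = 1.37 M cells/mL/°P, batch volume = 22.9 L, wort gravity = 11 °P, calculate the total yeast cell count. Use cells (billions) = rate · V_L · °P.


cells = 1.37 · 22.9 · 11

345.1030 billion cells


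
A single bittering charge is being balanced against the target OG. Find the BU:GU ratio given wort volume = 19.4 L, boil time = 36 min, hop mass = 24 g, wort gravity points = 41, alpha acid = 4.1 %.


U = 1.65·0.000125^(GP/1000)·(1−e^(−0.04t))/4.15;  IBU = (α/100)·m·U·1000/V;  BU:GU = IBU/GP
U = 1.65·0.000125^(41/1000)·(1−e^(−0.04·36))/4.15 = 0.2099
IBU = (4.1/100)·24·0.2099·1000/19.4 = 10.6456
BU:GU = 10.6456/41

0.2596


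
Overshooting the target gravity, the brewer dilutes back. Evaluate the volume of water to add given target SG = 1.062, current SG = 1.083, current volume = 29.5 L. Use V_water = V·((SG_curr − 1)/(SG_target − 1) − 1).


V_water = 29.5·((1.083 − 1)/(1.062 − 1) − 1)

9.9919 L


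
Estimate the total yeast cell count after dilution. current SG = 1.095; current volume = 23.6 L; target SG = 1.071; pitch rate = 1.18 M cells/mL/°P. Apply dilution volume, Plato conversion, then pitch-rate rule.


V_w = V·((SG_c−1)/(SG_t−1)−1);  °P = 259 − 259/SG_t;  cells = rate·(V+V_w)·°P
V_w = 23.6·((1.095−1)/(1.071−1)−1) = 7.9775
V_final = 23.6 + 7.9775 = 31.5775
°P = 259 − 259/1.071 = 17.1699
cells = 1.18·31.5775·17.1699

639.7759 billion cells


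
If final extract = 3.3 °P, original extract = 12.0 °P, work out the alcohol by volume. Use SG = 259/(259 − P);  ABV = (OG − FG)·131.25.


OG = 259/(259 − 12.0) = 1.0486
FG = 259/(259 − 3.3) = 1.0129
ABV = (1.0486 − 1.0129)·131.25

4.6826 % ABV


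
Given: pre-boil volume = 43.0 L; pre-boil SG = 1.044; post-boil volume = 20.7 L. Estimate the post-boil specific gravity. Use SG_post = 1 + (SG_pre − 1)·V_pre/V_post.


pts_pre = (1.044 − 1)·1000 = 44.0000
pts_post = 44.0000·43.0/20.7 = 91.4010
SG_post = 1 + 91.4010/1000

1.0914


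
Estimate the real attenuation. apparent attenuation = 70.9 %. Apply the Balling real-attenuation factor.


RA = AA · 0.8192
RA = 70.9 · 0.8192

58.0813 %


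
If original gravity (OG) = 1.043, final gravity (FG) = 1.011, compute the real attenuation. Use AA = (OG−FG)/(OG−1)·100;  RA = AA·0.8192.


AA = (1.043 − 1.011)/(1.043 − 1)·100 = 74.4186
RA = 74.4186·0.8192

60.9637 %


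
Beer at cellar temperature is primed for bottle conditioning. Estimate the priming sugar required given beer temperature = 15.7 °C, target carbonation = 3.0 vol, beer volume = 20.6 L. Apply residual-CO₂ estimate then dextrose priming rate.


residual = 14.695·(0.01821 + 0.09011·e^(−0.04·T));  sugar = (target − residual)·4.0·V
residual = 14.695·(0.01821 + 0.09011·e^(−0.04·15.7)) = 0.9742
sugar = (3.0 − 0.9742)·4.0·20.6

166.9220 g


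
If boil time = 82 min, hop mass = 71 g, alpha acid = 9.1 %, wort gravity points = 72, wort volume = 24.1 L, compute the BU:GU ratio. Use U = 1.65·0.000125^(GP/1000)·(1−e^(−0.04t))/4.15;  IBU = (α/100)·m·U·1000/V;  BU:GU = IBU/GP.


U = 1.65·0.000125^(72/1000)·(1−e^(−0.04·82))/4.15 = 0.2003
IBU = (9.1/100)·71·0.2003·1000/24.1 = 53.7080
BU:GU = 53.7080/72

0.7459


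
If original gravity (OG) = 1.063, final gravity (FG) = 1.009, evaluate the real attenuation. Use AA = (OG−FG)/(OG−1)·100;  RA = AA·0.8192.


AA = (1.063 − 1.009)/(1.063 − 1)·100 = 85.7143
RA = 85.7143·0.8192

70.2171 %


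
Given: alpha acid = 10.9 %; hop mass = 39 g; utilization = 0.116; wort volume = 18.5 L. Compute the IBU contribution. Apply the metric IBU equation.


IBU = (α/100)·mass·U·1000 / V
IBU = (10.9/100)·39·0.116·1000 / 18.5

26.6549 IBU


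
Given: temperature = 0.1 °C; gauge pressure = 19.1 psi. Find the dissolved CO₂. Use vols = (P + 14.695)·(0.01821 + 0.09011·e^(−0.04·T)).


vols = (19.1 + 14.695)·(0.01821 + 0.09011·e^(−0.04·0.1))

3.6485 volumes


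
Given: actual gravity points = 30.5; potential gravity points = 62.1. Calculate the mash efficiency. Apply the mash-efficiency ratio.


efficiency = actual / potential × 100
efficiency = 30.5 / 62.1 × 100

49.1143 %


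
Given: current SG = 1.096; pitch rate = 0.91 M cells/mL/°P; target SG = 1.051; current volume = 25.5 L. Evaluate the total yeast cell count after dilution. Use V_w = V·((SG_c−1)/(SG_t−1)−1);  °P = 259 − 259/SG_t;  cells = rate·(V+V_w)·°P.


V_w = 25.5·((1.096−1)/(1.051−1)−1) = 22.5000
V_final = 25.5 + 22.5000 = 48.0000
°P = 259 − 259/1.051 = 12.5680
cells = 0.91·48.0000·12.5680

548.9716 billion cells


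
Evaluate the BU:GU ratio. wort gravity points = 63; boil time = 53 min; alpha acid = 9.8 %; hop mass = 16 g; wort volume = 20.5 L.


U = 1.65·0.000125^(GP/1000)·(1−e^(−0.04t))/4.15;  IBU = (α/100)·m·U·1000/V;  BU:GU = IBU/GP
U = 1.65·0.000125^(63/1000)·(1−e^(−0.04·53))/4.15 = 0.1986
IBU = (9.8/100)·16·0.1986·1000/20.5 = 15.1915
BU:GU = 15.1915/63

0.2411


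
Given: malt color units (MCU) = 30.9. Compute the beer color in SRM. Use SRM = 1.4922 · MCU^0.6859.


SRM = 1.4922 · 30.9^0.6859

15.6960 SRM


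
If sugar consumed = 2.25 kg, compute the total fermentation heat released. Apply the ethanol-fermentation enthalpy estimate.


Q = m_sugar · 590 kJ/kg
Q = 2.25 · 590

1327.5000 kJ


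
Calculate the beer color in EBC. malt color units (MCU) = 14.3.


SRM = 1.4922·MCU^0.6859;  EBC = SRM·1.97
SRM = 1.4922·14.3^0.6859 = 9.2528
EBC = 9.2528·1.97

18.2280 EBC


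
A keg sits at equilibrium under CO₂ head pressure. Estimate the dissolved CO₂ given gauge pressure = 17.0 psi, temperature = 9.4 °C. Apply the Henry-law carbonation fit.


vols = (P + 14.695)·(0.01821 + 0.09011·e^(−0.04·T))
vols = (17.0 + 14.695)·(0.01821 + 0.09011·e^(−0.04·9.4))

2.5381 volumes


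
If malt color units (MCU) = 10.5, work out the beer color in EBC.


SRM = 1.4922·MCU^0.6859;  EBC = SRM·1.97
SRM = 1.4922·10.5^0.6859 = 7.4862
EBC = 7.4862·1.97

14.7478 EBC


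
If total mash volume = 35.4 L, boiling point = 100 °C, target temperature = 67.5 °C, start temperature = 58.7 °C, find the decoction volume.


V_dec = V_total·(T_target − T_start)/(T_boil − T_start)
V_dec = 35.4·(67.5 − 58.7)/(100 − 58.7)

7.5429 L


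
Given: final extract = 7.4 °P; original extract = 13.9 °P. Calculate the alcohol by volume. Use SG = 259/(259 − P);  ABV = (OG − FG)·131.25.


OG = 259/(259 − 13.9) = 1.0567
FG = 259/(259 − 7.4) = 1.0294
ABV = (1.0567 − 1.0294)·131.25

3.5831 % ABV


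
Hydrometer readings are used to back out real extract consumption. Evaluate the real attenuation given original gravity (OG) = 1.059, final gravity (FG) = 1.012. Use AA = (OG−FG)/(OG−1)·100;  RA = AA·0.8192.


AA = (1.059 − 1.012)/(1.059 − 1)·100 = 79.6610
RA = 79.6610·0.8192

65.2583 %


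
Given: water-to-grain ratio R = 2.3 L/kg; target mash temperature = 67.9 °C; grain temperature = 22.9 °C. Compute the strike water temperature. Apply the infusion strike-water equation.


T_strike = (0.41/R)·(T_mash − T_grain) + T_mash
T_strike = (0.41/2.3)·(67.9 − 22.9) + 67.9

75.9217 °C


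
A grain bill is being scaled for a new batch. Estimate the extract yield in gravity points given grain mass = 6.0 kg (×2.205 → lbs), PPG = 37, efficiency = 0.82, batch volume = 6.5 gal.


points = lbs × PPG × eff / vol
lbs = 6.0 × 2.205 = 13.2300
points = 13.2300 × 37 × 0.82 / 6.5

61.7536 points


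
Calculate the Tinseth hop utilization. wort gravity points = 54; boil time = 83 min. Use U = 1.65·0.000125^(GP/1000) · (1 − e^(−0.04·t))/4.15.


bigness = 1.65·0.000125^(54/1000) = 1.0156
boil_factor = (1 − e^(−0.04·83))/4.15 = 0.2323
U = 1.0156 · 0.2323

0.2359


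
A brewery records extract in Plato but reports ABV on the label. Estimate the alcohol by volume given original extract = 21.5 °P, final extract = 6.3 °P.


SG = 259/(259 − P);  ABV = (OG − FG)·131.25
OG = 259/(259 − 21.5) = 1.0905
FG = 259/(259 − 6.3) = 1.0249
ABV = (1.0905 − 1.0249)·131.25

8.6094 % ABV


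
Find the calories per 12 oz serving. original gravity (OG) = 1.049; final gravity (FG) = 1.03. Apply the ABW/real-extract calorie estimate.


ABW = (OG−FG)·131.25·0.79/FG;  °P = 259 − 259/SG (for OG→OE and FG→AE);  RE = 0.1808·OE + 0.8192·AE;  Cal = (6.9·ABW + 4·(RE−0.1))·FG·3.55
ABW = (1.049 − 1.03)·131.25·0.79/1.03 = 1.9127
OE = 259 − 259/1.049 = 12.0982 °P
AE = 259 − 259/1.03 = 7.5437 °P
RE = 0.1808·12.0982 + 0.8192·7.5437 = 8.3671 °P
Cal = (6.9·1.9127 + 4·(8.3671−0.1))·1.03·3.55

169.1719 kcal


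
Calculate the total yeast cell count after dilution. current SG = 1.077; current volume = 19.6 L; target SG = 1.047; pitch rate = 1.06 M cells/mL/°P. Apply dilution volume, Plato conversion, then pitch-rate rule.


V_w = V·((SG_c−1)/(SG_t−1)−1);  °P = 259 − 259/SG_t;  cells = rate·(V+V_w)·°P
V_w = 19.6·((1.077−1)/(1.047−1)−1) = 12.5106
V_final = 19.6 + 12.5106 = 32.1106
°P = 259 − 259/1.047 = 11.6266
cells = 1.06·32.1106·11.6266

395.7362 billion cells


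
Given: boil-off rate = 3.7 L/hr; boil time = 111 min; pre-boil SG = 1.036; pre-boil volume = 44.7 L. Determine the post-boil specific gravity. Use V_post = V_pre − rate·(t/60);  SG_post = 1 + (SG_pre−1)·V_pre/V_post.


V_post = 44.7 − 3.7·(111/60) = 37.8550
SG_post = 1 + (1.036 − 1)·44.7/37.8550

1.0425


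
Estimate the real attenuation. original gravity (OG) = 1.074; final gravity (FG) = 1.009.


AA = (OG−FG)/(OG−1)·100;  RA = AA·0.8192
AA = (1.074 − 1.009)/(1.074 − 1)·100 = 87.8378
RA = 87.8378·0.8192

71.9568 %


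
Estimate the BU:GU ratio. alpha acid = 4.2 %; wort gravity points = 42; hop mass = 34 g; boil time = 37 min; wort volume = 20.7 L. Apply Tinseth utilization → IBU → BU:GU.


U = 1.65·0.000125^(GP/1000)·(1−e^(−0.04t))/4.15;  IBU = (α/100)·m·U·1000/V;  BU:GU = IBU/GP
U = 1.65·0.000125^(42/1000)·(1−e^(−0.04·37))/4.15 = 0.2105
IBU = (4.2/100)·34·0.2105·1000/20.7 = 14.5240
BU:GU = 14.5240/42

0.3458


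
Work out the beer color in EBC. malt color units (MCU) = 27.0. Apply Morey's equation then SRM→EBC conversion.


SRM = 1.4922·MCU^0.6859;  EBC = SRM·1.97
SRM = 1.4922·27.0^0.6859 = 14.3087
EBC = 14.3087·1.97

28.1881 EBC


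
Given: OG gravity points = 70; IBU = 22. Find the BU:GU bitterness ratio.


BU:GU = IBU / OG_points
BU:GU = 22 / 70

0.3143


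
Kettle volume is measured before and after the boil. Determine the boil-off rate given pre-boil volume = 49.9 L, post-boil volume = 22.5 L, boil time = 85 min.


rate = (V_pre − V_post) / (t_min/60)
rate = (49.9 − 22.5) / (85/60)

19.3412 L/hr


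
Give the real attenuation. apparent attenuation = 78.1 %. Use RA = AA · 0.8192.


RA = 78.1 · 0.8192

63.9795 %


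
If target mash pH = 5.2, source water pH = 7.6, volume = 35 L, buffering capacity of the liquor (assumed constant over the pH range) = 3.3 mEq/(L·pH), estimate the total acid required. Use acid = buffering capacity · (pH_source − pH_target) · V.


acid = 3.3 · (7.6 − 5.2) · 35

277.2000 mEq


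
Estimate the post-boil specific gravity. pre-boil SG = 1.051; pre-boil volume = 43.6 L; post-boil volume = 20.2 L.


SG_post = 1 + (SG_pre − 1)·V_pre/V_post
pts_pre = (1.051 − 1)·1000 = 51.0000
pts_post = 51.0000·43.6/20.2 = 110.0792
SG_post = 1 + 110.0792/1000

1.1101


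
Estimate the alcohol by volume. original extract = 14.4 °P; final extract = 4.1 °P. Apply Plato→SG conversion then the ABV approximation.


SG = 259/(259 − P);  ABV = (OG − FG)·131.25
OG = 259/(259 − 14.4) = 1.0589
FG = 259/(259 − 4.1) = 1.0161
ABV = (1.0589 − 1.0161)·131.25

5.6158 % ABV


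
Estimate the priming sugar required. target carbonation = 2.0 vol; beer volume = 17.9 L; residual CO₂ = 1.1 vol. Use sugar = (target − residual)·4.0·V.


sugar = (2.0 − 1.1)·4.0·17.9

64.4400 g


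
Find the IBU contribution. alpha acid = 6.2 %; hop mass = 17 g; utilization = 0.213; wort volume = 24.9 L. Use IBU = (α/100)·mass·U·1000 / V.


IBU = (6.2/100)·17·0.213·1000 / 24.9

9.0161 IBU
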